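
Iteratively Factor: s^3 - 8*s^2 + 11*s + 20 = (s - 4)*(s^2 - 4*s - 5) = (s - 4)*(s + 1)*(s - 5)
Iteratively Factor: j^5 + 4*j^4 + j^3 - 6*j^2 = (j + 2)*(j^4 + 2*j^3 - 3*j^2) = (j + 2)*(j + 3)*(j^3 - j^2) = (j - 1)*(j + 2)*(j + 3)*(j^2) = j*(j - 1)*(j + 2)*(j + 3)*(j)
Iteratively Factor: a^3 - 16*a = (a + 4)*(a^2 - 4*a) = a*(a + 4)*(a - 4)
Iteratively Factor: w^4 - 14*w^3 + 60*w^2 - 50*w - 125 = (w - 5)*(w^3 - 9*w^2 + 15*w + 25) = (w - 5)^2*(w^2 - 4*w - 5) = (w - 5)^3*(w + 1)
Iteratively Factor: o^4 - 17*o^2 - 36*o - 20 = (o + 2)*(o^3 - 2*o^2 - 13*o - 10) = (o + 1)*(o + 2)*(o^2 - 3*o - 10) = (o + 1)*(o + 2)^2*(o - 5)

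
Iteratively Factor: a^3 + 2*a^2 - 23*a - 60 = (a + 3)*(a^2 - a - 20) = (a + 3)*(a + 4)*(a - 5)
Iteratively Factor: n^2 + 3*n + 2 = (n + 1)*(n + 2)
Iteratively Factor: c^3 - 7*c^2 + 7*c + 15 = (c - 5)*(c^2 - 2*c - 3) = (c - 5)*(c + 1)*(c - 3)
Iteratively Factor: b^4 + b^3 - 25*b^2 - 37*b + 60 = (b + 4)*(b^3 - 3*b^2 - 13*b + 15) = (b + 3)*(b + 4)*(b^2 - 6*b + 5) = (b - 1)*(b + 3)*(b + 4)*(b - 5)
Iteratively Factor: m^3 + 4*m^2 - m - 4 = (m + 4)*(m^2 - 1) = (m - 1)*(m + 4)*(m + 1)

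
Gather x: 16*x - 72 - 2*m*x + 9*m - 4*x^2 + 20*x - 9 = 9*m - 4*x^2 + x*(36 - 2*m) - 81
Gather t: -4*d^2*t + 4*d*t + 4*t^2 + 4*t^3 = 4*t^3 + 4*t^2 + t*(-4*d^2 + 4*d)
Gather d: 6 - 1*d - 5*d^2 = -5*d^2 - d + 6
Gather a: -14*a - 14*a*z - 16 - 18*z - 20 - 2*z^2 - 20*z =a*(-14*z - 14) - 2*z^2 - 38*z - 36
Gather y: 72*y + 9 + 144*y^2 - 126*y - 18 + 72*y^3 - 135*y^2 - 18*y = 72*y^3 + 9*y^2 - 72*y - 9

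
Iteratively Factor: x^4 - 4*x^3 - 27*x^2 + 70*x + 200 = (x - 5)*(x^3 + x^2 - 22*x - 40) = (x - 5)*(x + 4)*(x^2 - 3*x - 10) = (x - 5)*(x + 2)*(x + 4)*(x - 5)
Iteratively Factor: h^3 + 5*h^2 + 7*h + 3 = (h + 1)*(h^2 + 4*h + 3) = (h + 1)*(h + 3)*(h + 1)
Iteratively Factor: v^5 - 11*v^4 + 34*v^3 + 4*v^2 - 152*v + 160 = (v - 5)*(v^4 - 6*v^3 + 4*v^2 + 24*v - 32) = (v - 5)*(v - 4)*(v^3 - 2*v^2 - 4*v + 8) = (v - 5)*(v - 4)*(v - 2)*(v^2 - 4) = (v - 5)*(v - 4)*(v - 2)*(v + 2)*(v - 2)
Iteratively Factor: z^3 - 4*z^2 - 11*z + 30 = (z + 3)*(z^2 - 7*z + 10) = (z - 5)*(z + 3)*(z - 2)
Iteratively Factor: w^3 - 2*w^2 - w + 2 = (w - 2)*(w^2 - 1) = (w - 2)*(w - 1)*(w + 1)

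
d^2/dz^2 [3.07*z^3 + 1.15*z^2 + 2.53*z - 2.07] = 18.42*z + 2.3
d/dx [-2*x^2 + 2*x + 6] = 2 - 4*x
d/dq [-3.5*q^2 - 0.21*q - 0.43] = -7.0*q - 0.21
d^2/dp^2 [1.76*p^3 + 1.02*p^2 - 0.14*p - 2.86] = 10.56*p + 2.04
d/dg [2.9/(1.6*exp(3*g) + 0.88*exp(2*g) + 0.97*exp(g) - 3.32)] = (-13.92*exp(2*g) - 5.104*exp(g) - 2.813)*exp(g)/(1.6*exp(3*g) + 0.88*exp(2*g) + 0.97*exp(g) - 3.32)^2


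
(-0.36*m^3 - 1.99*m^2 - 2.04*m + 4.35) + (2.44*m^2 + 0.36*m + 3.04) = -0.36*m^3 + 0.45*m^2 - 1.68*m + 7.39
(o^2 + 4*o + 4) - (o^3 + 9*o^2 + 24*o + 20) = -o^3 - 8*o^2 - 20*o - 16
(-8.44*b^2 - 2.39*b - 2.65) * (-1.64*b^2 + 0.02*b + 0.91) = 13.8416*b^4 + 3.7508*b^3 - 3.3822*b^2 - 2.2279*b - 2.4115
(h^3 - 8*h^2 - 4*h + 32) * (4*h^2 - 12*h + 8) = 4*h^5 - 44*h^4 + 88*h^3 + 112*h^2 - 416*h + 256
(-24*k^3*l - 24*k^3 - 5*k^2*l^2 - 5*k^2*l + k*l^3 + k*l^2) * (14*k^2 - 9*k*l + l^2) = -336*k^5*l - 336*k^5 + 146*k^4*l^2 + 146*k^4*l + 35*k^3*l^3 + 35*k^3*l^2 - 14*k^2*l^4 - 14*k^2*l^3 + k*l^5 + k*l^4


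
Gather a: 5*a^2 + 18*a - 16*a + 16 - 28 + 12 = 5*a^2 + 2*a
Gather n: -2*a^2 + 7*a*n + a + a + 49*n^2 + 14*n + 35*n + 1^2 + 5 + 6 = -2*a^2 + 2*a + 49*n^2 + n*(7*a + 49) + 12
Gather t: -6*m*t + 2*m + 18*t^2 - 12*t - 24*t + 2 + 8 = 2*m + 18*t^2 + t*(-6*m - 36) + 10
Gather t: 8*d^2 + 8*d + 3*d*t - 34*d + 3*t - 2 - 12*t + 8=8*d^2 - 26*d + t*(3*d - 9) + 6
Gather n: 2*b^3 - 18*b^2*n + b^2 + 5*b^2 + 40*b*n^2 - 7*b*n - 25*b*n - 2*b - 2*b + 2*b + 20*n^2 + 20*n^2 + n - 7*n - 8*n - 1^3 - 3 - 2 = 2*b^3 + 6*b^2 - 2*b + n^2*(40*b + 40) + n*(-18*b^2 - 32*b - 14) - 6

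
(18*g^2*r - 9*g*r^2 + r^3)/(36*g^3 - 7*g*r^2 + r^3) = r/(2*g + r)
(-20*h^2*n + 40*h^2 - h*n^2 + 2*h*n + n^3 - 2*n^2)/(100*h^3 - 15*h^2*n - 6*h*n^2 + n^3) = (2 - n)/(5*h - n)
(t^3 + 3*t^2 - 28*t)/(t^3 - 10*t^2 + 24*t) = (t + 7)/(t - 6)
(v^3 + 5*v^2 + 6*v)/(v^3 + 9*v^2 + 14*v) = (v + 3)/(v + 7)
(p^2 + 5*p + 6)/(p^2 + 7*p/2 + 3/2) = 2*(p + 2)/(2*p + 1)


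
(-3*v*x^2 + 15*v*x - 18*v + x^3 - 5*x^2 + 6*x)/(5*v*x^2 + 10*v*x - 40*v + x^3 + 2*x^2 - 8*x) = (-3*v*x + 9*v + x^2 - 3*x)/(5*v*x + 20*v + x^2 + 4*x)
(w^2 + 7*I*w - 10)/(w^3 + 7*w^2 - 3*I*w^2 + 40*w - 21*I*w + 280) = (w + 2*I)/(w^2 + w*(7 - 8*I) - 56*I)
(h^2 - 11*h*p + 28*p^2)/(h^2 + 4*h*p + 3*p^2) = (h^2 - 11*h*p + 28*p^2)/(h^2 + 4*h*p + 3*p^2)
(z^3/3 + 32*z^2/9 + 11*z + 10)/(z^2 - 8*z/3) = (z^3 + 32*z^2/3 + 33*z + 30)/(z*(3*z - 8))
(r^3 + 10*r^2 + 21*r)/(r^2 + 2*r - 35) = r*(r + 3)/(r - 5)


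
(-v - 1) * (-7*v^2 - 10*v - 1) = 7*v^3 + 17*v^2 + 11*v + 1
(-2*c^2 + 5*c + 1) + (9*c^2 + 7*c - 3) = 7*c^2 + 12*c - 2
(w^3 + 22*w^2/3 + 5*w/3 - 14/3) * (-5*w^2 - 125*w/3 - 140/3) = -5*w^5 - 235*w^4/3 - 3245*w^3/9 - 1165*w^2/3 + 350*w/3 + 1960/9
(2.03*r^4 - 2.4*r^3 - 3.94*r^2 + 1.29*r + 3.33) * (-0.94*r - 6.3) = -1.9082*r^5 - 10.533*r^4 + 18.8236*r^3 + 23.6094*r^2 - 11.2572*r - 20.979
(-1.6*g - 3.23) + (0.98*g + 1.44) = -0.62*g - 1.79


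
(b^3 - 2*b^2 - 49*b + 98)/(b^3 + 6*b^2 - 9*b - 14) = (b - 7)/(b + 1)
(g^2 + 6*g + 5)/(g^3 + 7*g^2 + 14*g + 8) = (g + 5)/(g^2 + 6*g + 8)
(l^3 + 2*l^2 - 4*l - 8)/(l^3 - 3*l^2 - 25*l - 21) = (-l^3 - 2*l^2 + 4*l + 8)/(-l^3 + 3*l^2 + 25*l + 21)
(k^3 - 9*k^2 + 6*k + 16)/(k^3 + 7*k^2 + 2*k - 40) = (k^2 - 7*k - 8)/(k^2 + 9*k + 20)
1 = 1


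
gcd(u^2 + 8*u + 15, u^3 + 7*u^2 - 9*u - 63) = u + 3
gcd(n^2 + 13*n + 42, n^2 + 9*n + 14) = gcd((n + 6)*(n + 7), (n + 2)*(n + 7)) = n + 7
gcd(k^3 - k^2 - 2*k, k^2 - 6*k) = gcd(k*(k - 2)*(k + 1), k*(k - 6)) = k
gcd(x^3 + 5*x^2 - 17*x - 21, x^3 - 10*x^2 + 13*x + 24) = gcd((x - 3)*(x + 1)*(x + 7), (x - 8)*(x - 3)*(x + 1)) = x^2 - 2*x - 3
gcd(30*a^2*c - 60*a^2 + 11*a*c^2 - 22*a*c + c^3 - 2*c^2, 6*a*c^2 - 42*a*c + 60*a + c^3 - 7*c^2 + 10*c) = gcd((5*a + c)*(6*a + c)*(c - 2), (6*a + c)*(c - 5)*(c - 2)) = 6*a*c - 12*a + c^2 - 2*c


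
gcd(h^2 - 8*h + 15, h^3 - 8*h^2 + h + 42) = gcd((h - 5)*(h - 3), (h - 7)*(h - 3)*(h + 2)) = h - 3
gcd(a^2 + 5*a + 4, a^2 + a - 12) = a + 4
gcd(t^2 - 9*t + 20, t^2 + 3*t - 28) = t - 4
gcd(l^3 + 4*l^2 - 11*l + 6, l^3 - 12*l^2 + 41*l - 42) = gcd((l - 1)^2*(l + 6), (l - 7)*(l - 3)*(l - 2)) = 1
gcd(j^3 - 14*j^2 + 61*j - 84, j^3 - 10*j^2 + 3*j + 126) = j - 7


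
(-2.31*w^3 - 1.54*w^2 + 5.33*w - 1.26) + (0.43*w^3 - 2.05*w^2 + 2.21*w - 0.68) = -1.88*w^3 - 3.59*w^2 + 7.54*w - 1.94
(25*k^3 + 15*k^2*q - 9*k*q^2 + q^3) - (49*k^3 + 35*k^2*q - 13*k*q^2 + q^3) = -24*k^3 - 20*k^2*q + 4*k*q^2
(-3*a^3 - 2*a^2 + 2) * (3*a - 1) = -9*a^4 - 3*a^3 + 2*a^2 + 6*a - 2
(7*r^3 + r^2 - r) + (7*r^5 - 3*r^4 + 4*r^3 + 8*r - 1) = 7*r^5 - 3*r^4 + 11*r^3 + r^2 + 7*r - 1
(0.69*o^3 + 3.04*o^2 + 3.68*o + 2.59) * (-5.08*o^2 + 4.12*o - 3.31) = -3.5052*o^5 - 12.6004*o^4 - 8.4535*o^3 - 8.058*o^2 - 1.51*o - 8.5729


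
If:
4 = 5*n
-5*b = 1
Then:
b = -1/5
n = 4/5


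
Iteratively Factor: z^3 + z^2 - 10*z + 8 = (z - 1)*(z^2 + 2*z - 8) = (z - 1)*(z + 4)*(z - 2)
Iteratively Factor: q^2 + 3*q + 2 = (q + 1)*(q + 2)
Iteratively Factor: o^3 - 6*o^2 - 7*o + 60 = (o - 5)*(o^2 - o - 12) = (o - 5)*(o + 3)*(o - 4)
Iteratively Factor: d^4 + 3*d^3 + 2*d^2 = (d + 2)*(d^3 + d^2) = d*(d + 2)*(d^2 + d) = d*(d + 1)*(d + 2)*(d)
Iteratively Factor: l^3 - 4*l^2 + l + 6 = (l - 2)*(l^2 - 2*l - 3) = (l - 3)*(l - 2)*(l + 1)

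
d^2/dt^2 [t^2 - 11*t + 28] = 2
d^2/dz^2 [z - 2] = 0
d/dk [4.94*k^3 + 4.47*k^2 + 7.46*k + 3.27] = 14.82*k^2 + 8.94*k + 7.46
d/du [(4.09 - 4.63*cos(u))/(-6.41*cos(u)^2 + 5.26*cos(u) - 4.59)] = (29.6783*cos(u)^2 - 52.4338*cos(u) + 0.261699999999998)*sin(u)/(41.0881*cos(u)^4 - 67.4332*cos(u)^3 + 86.5114*cos(u)^2 - 48.2868*cos(u) + 21.0681)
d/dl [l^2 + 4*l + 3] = 2*l + 4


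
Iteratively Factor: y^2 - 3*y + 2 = (y - 1)*(y - 2)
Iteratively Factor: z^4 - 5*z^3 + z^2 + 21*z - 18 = (z - 3)*(z^3 - 2*z^2 - 5*z + 6) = (z - 3)^2*(z^2 + z - 2) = (z - 3)^2*(z - 1)*(z + 2)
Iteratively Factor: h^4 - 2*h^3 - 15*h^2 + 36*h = (h + 4)*(h^3 - 6*h^2 + 9*h) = (h - 3)*(h + 4)*(h^2 - 3*h) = (h - 3)^2*(h + 4)*(h)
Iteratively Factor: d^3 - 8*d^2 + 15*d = (d)*(d^2 - 8*d + 15) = d*(d - 3)*(d - 5)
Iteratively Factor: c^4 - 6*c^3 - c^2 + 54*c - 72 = (c - 4)*(c^3 - 2*c^2 - 9*c + 18) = (c - 4)*(c + 3)*(c^2 - 5*c + 6) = (c - 4)*(c - 3)*(c + 3)*(c - 2)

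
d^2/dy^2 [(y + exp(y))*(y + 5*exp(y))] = 6*y*exp(y) + 20*exp(2*y) + 12*exp(y) + 2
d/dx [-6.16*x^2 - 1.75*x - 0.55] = -12.32*x - 1.75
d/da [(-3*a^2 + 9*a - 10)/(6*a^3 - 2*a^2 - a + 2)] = (18*a^4 - 108*a^3 + 201*a^2 - 52*a + 8)/(36*a^6 - 24*a^5 - 8*a^4 + 28*a^3 - 7*a^2 - 4*a + 4)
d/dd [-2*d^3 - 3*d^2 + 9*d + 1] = -6*d^2 - 6*d + 9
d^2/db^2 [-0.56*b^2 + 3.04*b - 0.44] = -1.12000000000000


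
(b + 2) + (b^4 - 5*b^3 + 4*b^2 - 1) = b^4 - 5*b^3 + 4*b^2 + b + 1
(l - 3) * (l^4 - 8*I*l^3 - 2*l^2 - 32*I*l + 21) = l^5 - 3*l^4 - 8*I*l^4 - 2*l^3 + 24*I*l^3 + 6*l^2 - 32*I*l^2 + 21*l + 96*I*l - 63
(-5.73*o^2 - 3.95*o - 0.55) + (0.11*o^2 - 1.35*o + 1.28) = -5.62*o^2 - 5.3*o + 0.73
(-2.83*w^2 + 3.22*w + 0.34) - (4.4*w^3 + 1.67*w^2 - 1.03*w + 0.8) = -4.4*w^3 - 4.5*w^2 + 4.25*w - 0.46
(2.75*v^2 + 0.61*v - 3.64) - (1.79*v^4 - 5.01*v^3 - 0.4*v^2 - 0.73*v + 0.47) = -1.79*v^4 + 5.01*v^3 + 3.15*v^2 + 1.34*v - 4.11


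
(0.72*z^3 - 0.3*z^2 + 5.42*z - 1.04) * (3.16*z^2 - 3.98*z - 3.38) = 2.2752*z^5 - 3.8136*z^4 + 15.8876*z^3 - 23.844*z^2 - 14.1804*z + 3.5152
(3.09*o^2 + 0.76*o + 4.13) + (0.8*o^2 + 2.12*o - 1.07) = 3.89*o^2 + 2.88*o + 3.06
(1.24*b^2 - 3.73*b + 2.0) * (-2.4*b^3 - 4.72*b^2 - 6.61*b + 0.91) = -2.976*b^5 + 3.0992*b^4 + 4.6092*b^3 + 16.3437*b^2 - 16.6143*b + 1.82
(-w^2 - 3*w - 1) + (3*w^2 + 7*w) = 2*w^2 + 4*w - 1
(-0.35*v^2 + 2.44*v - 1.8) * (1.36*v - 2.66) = -0.476*v^3 + 4.2494*v^2 - 8.9384*v + 4.788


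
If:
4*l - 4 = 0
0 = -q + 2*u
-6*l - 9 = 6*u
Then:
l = 1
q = -5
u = -5/2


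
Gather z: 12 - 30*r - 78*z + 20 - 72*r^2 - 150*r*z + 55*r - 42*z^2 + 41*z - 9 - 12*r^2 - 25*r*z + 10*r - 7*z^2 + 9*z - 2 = -84*r^2 + 35*r - 49*z^2 + z*(-175*r - 28) + 21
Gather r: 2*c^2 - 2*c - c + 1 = 2*c^2 - 3*c + 1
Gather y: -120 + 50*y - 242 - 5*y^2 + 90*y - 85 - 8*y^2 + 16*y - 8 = -13*y^2 + 156*y - 455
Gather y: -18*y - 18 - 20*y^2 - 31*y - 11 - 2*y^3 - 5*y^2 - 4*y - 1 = -2*y^3 - 25*y^2 - 53*y - 30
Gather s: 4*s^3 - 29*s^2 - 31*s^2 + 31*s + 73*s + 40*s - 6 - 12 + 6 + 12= 4*s^3 - 60*s^2 + 144*s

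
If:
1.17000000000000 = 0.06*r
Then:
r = 19.50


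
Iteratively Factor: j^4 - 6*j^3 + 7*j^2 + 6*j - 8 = (j - 1)*(j^3 - 5*j^2 + 2*j + 8) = (j - 4)*(j - 1)*(j^2 - j - 2) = (j - 4)*(j - 1)*(j + 1)*(j - 2)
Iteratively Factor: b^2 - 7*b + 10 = (b - 5)*(b - 2)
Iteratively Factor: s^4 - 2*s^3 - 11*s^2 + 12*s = (s - 1)*(s^3 - s^2 - 12*s) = (s - 4)*(s - 1)*(s^2 + 3*s) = s*(s - 4)*(s - 1)*(s + 3)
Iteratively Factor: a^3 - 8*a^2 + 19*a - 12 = (a - 4)*(a^2 - 4*a + 3) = (a - 4)*(a - 1)*(a - 3)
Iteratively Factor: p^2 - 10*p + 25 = (p - 5)*(p - 5)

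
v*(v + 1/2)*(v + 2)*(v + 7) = v^4 + 19*v^3/2 + 37*v^2/2 + 7*v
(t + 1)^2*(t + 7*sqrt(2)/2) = t^3 + 2*t^2 + 7*sqrt(2)*t^2/2 + t + 7*sqrt(2)*t + 7*sqrt(2)/2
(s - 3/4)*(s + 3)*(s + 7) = s^3 + 37*s^2/4 + 27*s/2 - 63/4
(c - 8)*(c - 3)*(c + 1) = c^3 - 10*c^2 + 13*c + 24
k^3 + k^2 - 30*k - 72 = (k - 6)*(k + 3)*(k + 4)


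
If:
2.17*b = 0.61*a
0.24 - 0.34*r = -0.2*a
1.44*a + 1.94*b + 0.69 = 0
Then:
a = -0.35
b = -0.10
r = 0.50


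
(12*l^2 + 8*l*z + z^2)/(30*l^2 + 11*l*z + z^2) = (2*l + z)/(5*l + z)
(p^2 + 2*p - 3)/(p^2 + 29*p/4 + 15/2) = 4*(p^2 + 2*p - 3)/(4*p^2 + 29*p + 30)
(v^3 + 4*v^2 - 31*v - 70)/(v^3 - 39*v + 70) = (v + 2)/(v - 2)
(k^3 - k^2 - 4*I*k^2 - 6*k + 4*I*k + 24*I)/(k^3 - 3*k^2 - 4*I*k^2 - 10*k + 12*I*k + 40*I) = (k - 3)/(k - 5)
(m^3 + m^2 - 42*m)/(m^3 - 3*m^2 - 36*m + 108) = m*(m + 7)/(m^2 + 3*m - 18)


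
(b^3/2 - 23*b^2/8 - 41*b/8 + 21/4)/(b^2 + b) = (4*b^3 - 23*b^2 - 41*b + 42)/(8*b*(b + 1))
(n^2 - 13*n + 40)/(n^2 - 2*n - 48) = (n - 5)/(n + 6)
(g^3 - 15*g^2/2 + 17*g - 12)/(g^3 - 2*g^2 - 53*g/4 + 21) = 2*(g - 2)/(2*g + 7)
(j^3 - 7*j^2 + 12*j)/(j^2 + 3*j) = (j^2 - 7*j + 12)/(j + 3)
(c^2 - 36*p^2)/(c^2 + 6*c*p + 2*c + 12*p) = (c - 6*p)/(c + 2)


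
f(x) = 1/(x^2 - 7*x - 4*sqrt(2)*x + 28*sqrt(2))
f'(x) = (-2*x + 4*sqrt(2) + 7)/(x^2 - 7*x - 4*sqrt(2)*x + 28*sqrt(2))^2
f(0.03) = 0.03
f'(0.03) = 0.01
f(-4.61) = 0.01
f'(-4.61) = 0.00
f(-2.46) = 0.01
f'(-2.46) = 0.00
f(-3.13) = 0.01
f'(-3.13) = 0.00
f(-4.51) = 0.01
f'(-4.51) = 0.00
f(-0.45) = 0.02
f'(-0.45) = 0.01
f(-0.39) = 0.02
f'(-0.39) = 0.01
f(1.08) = 0.04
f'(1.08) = 0.01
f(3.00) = 0.09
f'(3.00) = 0.06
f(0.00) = 0.03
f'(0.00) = 0.01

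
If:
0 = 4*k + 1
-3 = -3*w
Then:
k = -1/4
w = 1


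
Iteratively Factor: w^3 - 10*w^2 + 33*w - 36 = (w - 3)*(w^2 - 7*w + 12) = (w - 3)^2*(w - 4)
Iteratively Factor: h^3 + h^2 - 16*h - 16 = (h + 1)*(h^2 - 16) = (h + 1)*(h + 4)*(h - 4)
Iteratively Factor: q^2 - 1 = (q - 1)*(q + 1)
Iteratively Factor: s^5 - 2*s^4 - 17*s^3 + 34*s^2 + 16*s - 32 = (s + 4)*(s^4 - 6*s^3 + 7*s^2 + 6*s - 8) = (s + 1)*(s + 4)*(s^3 - 7*s^2 + 14*s - 8) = (s - 1)*(s + 1)*(s + 4)*(s^2 - 6*s + 8) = (s - 4)*(s - 1)*(s + 1)*(s + 4)*(s - 2)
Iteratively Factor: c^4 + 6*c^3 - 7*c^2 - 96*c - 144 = (c + 3)*(c^3 + 3*c^2 - 16*c - 48) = (c + 3)*(c + 4)*(c^2 - c - 12) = (c + 3)^2*(c + 4)*(c - 4)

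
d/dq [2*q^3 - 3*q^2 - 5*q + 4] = 6*q^2 - 6*q - 5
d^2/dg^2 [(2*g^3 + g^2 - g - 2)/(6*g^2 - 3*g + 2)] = 8*(-6*g^3 - 72*g^2 + 42*g + 1)/(216*g^6 - 324*g^5 + 378*g^4 - 243*g^3 + 126*g^2 - 36*g + 8)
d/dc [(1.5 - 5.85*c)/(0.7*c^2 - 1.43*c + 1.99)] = (4.095*c^2 - 2.1*c - 9.4965)/(0.49*c^4 - 2.002*c^3 + 4.8309*c^2 - 5.6914*c + 3.9601)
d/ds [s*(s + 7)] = 2*s + 7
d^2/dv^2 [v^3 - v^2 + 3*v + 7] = 6*v - 2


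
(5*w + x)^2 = 25*w^2 + 10*w*x + x^2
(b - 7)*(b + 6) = b^2 - b - 42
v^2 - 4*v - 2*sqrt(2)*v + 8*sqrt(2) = (v - 4)*(v - 2*sqrt(2))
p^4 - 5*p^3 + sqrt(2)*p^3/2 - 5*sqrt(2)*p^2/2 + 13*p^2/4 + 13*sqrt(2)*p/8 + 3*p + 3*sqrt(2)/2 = (p - 4)*(p - 3/2)*(p + 1/2)*(p + sqrt(2)/2)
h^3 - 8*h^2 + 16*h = h*(h - 4)^2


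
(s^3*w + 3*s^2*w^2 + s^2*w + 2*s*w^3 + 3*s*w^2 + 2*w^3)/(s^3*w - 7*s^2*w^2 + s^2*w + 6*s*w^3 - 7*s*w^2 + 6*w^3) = (s^2 + 3*s*w + 2*w^2)/(s^2 - 7*s*w + 6*w^2)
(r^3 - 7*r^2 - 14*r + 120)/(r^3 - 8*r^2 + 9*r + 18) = (r^2 - r - 20)/(r^2 - 2*r - 3)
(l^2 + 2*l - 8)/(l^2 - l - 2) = (l + 4)/(l + 1)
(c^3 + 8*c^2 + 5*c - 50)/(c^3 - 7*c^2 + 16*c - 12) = (c^2 + 10*c + 25)/(c^2 - 5*c + 6)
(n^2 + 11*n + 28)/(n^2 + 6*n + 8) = (n + 7)/(n + 2)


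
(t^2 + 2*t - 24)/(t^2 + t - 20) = (t + 6)/(t + 5)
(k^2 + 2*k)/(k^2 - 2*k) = (k + 2)/(k - 2)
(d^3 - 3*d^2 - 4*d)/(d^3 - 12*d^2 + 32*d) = (d + 1)/(d - 8)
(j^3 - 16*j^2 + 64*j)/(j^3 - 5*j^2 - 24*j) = (j - 8)/(j + 3)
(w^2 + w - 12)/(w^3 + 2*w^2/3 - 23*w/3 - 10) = 3*(w + 4)/(3*w^2 + 11*w + 10)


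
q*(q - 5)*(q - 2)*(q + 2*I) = q^4 - 7*q^3 + 2*I*q^3 + 10*q^2 - 14*I*q^2 + 20*I*q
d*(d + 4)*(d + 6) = d^3 + 10*d^2 + 24*d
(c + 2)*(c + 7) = c^2 + 9*c + 14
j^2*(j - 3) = j^3 - 3*j^2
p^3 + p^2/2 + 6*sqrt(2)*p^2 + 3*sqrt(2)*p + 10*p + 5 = (p + 1/2)*(p + sqrt(2))*(p + 5*sqrt(2))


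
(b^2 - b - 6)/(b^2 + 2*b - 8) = (b^2 - b - 6)/(b^2 + 2*b - 8)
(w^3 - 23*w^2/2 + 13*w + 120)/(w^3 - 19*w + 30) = (w^3 - 23*w^2/2 + 13*w + 120)/(w^3 - 19*w + 30)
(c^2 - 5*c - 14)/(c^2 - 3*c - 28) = (c + 2)/(c + 4)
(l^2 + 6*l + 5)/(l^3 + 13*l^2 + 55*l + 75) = (l + 1)/(l^2 + 8*l + 15)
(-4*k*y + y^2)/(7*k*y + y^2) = (-4*k + y)/(7*k + y)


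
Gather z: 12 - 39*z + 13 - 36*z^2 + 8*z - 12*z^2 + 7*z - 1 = -48*z^2 - 24*z + 24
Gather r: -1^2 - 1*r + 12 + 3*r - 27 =2*r - 16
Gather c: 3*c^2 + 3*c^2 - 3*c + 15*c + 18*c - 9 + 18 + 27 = 6*c^2 + 30*c + 36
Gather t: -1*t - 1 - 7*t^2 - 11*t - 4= -7*t^2 - 12*t - 5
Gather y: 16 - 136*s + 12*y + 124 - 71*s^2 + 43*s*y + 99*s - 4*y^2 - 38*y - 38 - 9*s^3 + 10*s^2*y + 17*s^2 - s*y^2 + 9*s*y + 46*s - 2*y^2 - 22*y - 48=-9*s^3 - 54*s^2 + 9*s + y^2*(-s - 6) + y*(10*s^2 + 52*s - 48) + 54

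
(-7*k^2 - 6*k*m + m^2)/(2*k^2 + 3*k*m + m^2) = (-7*k + m)/(2*k + m)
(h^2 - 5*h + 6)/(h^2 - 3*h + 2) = (h - 3)/(h - 1)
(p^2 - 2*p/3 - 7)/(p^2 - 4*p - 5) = (-p^2 + 2*p/3 + 7)/(-p^2 + 4*p + 5)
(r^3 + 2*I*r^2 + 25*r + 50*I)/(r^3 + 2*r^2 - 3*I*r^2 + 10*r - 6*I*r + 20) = (r + 5*I)/(r + 2)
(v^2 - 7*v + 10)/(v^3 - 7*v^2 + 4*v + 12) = (v - 5)/(v^2 - 5*v - 6)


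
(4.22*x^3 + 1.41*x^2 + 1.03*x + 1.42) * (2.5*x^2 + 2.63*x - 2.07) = 10.55*x^5 + 14.6236*x^4 - 2.4521*x^3 + 3.3402*x^2 + 1.6025*x - 2.9394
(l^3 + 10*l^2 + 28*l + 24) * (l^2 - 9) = l^5 + 10*l^4 + 19*l^3 - 66*l^2 - 252*l - 216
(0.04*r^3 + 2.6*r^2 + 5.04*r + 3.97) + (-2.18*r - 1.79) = 0.04*r^3 + 2.6*r^2 + 2.86*r + 2.18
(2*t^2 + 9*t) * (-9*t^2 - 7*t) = -18*t^4 - 95*t^3 - 63*t^2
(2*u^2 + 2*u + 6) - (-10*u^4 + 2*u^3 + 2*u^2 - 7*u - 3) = 10*u^4 - 2*u^3 + 9*u + 9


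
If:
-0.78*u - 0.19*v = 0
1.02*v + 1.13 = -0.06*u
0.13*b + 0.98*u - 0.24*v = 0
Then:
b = -4.14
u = 0.27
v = -1.12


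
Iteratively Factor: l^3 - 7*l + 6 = (l - 2)*(l^2 + 2*l - 3) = (l - 2)*(l + 3)*(l - 1)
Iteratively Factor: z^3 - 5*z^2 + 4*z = (z - 1)*(z^2 - 4*z) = z*(z - 1)*(z - 4)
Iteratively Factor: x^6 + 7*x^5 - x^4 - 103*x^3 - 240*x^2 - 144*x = (x + 4)*(x^5 + 3*x^4 - 13*x^3 - 51*x^2 - 36*x) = (x + 1)*(x + 4)*(x^4 + 2*x^3 - 15*x^2 - 36*x) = x*(x + 1)*(x + 4)*(x^3 + 2*x^2 - 15*x - 36) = x*(x + 1)*(x + 3)*(x + 4)*(x^2 - x - 12) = x*(x + 1)*(x + 3)^2*(x + 4)*(x - 4)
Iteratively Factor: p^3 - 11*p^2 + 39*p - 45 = (p - 5)*(p^2 - 6*p + 9) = (p - 5)*(p - 3)*(p - 3)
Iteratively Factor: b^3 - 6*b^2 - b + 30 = (b + 2)*(b^2 - 8*b + 15) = (b - 5)*(b + 2)*(b - 3)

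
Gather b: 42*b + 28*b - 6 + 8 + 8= 70*b + 10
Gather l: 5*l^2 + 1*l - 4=5*l^2 + l - 4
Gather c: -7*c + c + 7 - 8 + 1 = -6*c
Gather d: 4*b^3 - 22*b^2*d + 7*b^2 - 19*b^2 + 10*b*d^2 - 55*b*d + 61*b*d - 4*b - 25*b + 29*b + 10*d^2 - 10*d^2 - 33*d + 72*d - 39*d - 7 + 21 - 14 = 4*b^3 - 12*b^2 + 10*b*d^2 + d*(-22*b^2 + 6*b)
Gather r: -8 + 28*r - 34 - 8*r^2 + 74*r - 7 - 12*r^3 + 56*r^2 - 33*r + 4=-12*r^3 + 48*r^2 + 69*r - 45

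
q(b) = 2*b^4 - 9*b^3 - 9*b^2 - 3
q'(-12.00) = -17496.00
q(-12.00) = 55725.00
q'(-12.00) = -17496.00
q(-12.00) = 55725.00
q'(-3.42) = -574.26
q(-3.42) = 525.36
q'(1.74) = -70.92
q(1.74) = -59.33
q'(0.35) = -9.26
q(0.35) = -4.46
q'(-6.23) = -2870.24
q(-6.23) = 4836.81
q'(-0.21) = 2.52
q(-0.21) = -3.31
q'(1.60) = -65.15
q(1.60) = -49.80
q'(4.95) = 219.63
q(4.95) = -114.36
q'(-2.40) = -222.91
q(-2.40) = 135.93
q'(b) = 8*b^3 - 27*b^2 - 18*b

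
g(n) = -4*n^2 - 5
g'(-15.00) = 120.00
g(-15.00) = -905.00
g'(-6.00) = 48.00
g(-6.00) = -149.00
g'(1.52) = -12.16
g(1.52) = -14.24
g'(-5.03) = 40.24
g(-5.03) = -106.20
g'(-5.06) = 40.48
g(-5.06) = -107.41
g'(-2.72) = 21.76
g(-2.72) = -34.59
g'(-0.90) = 7.20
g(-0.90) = -8.24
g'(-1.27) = 10.16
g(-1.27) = -11.45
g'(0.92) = -7.36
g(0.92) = -8.39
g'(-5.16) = 41.28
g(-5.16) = -111.50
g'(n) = -8*n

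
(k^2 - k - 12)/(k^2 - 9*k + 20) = (k + 3)/(k - 5)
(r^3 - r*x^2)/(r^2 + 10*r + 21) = r*(r^2 - x^2)/(r^2 + 10*r + 21)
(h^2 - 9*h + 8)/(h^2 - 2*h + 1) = (h - 8)/(h - 1)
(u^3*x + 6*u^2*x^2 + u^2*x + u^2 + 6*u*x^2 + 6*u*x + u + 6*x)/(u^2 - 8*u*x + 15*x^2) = (u^3*x + 6*u^2*x^2 + u^2*x + u^2 + 6*u*x^2 + 6*u*x + u + 6*x)/(u^2 - 8*u*x + 15*x^2)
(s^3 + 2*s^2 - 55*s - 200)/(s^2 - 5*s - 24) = (s^2 + 10*s + 25)/(s + 3)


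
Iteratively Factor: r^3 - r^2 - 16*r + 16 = (r - 4)*(r^2 + 3*r - 4) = (r - 4)*(r - 1)*(r + 4)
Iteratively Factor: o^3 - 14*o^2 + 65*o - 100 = (o - 5)*(o^2 - 9*o + 20) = (o - 5)*(o - 4)*(o - 5)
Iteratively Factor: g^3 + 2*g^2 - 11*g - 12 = (g + 4)*(g^2 - 2*g - 3) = (g - 3)*(g + 4)*(g + 1)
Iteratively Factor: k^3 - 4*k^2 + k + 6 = (k - 2)*(k^2 - 2*k - 3) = (k - 3)*(k - 2)*(k + 1)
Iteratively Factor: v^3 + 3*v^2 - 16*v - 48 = (v + 3)*(v^2 - 16) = (v - 4)*(v + 3)*(v + 4)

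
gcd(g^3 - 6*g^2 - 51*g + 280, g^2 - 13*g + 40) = g^2 - 13*g + 40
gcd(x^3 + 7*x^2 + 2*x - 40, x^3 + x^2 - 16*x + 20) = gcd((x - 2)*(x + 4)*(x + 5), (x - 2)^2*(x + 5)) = x^2 + 3*x - 10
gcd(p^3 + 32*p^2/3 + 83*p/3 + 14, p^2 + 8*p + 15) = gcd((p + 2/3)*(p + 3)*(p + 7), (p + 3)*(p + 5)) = p + 3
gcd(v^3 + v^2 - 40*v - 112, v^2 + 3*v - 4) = v + 4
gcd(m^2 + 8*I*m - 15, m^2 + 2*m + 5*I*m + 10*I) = m + 5*I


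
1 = 1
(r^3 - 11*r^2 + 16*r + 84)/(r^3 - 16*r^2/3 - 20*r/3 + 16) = 3*(r - 7)/(3*r - 4)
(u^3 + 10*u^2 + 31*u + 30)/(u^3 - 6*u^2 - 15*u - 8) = (u^3 + 10*u^2 + 31*u + 30)/(u^3 - 6*u^2 - 15*u - 8)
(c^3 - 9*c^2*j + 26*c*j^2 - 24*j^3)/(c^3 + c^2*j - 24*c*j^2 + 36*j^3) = (c - 4*j)/(c + 6*j)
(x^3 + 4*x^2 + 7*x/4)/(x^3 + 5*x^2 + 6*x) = (x^2 + 4*x + 7/4)/(x^2 + 5*x + 6)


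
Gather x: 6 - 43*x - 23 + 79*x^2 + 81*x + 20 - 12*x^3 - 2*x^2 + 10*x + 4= -12*x^3 + 77*x^2 + 48*x + 7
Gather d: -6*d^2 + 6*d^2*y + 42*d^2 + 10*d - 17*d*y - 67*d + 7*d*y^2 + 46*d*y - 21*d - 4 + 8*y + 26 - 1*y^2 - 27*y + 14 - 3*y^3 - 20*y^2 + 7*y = d^2*(6*y + 36) + d*(7*y^2 + 29*y - 78) - 3*y^3 - 21*y^2 - 12*y + 36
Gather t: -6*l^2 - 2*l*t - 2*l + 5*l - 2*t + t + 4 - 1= -6*l^2 + 3*l + t*(-2*l - 1) + 3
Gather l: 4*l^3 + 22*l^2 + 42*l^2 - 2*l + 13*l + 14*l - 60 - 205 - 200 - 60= 4*l^3 + 64*l^2 + 25*l - 525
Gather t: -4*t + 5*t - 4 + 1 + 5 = t + 2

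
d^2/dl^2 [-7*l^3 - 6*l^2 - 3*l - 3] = -42*l - 12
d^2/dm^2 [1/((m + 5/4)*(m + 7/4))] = 512*(48*m^2 + 144*m + 109)/(4096*m^6 + 36864*m^5 + 137472*m^4 + 271872*m^3 + 300720*m^2 + 176400*m + 42875)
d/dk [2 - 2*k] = -2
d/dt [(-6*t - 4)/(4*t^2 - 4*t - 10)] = (6*t^2 + 8*t + 11)/(4*t^4 - 8*t^3 - 16*t^2 + 20*t + 25)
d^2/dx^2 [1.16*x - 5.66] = 0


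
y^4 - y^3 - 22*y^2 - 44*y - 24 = (y - 6)*(y + 1)*(y + 2)^2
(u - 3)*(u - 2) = u^2 - 5*u + 6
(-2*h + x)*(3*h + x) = -6*h^2 + h*x + x^2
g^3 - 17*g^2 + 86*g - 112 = (g - 8)*(g - 7)*(g - 2)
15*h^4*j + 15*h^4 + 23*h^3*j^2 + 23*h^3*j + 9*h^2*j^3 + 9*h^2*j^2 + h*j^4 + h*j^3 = (h + j)*(3*h + j)*(5*h + j)*(h*j + h)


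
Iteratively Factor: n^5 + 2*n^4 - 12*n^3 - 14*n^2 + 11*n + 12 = (n + 1)*(n^4 + n^3 - 13*n^2 - n + 12) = (n - 1)*(n + 1)*(n^3 + 2*n^2 - 11*n - 12) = (n - 1)*(n + 1)*(n + 4)*(n^2 - 2*n - 3) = (n - 3)*(n - 1)*(n + 1)*(n + 4)*(n + 1)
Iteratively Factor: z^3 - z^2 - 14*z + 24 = (z - 3)*(z^2 + 2*z - 8) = (z - 3)*(z + 4)*(z - 2)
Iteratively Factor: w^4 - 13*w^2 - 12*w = (w - 4)*(w^3 + 4*w^2 + 3*w) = (w - 4)*(w + 3)*(w^2 + w) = (w - 4)*(w + 1)*(w + 3)*(w)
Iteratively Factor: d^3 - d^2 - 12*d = (d + 3)*(d^2 - 4*d) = (d - 4)*(d + 3)*(d)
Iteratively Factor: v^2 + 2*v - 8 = (v - 2)*(v + 4)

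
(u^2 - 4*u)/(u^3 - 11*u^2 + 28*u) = 1/(u - 7)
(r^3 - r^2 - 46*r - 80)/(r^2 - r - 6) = (r^2 - 3*r - 40)/(r - 3)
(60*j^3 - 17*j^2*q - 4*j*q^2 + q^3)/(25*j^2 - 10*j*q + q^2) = (-12*j^2 + j*q + q^2)/(-5*j + q)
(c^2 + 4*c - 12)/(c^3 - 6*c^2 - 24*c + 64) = (c + 6)/(c^2 - 4*c - 32)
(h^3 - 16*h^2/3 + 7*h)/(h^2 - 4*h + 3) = h*(3*h - 7)/(3*(h - 1))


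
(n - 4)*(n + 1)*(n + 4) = n^3 + n^2 - 16*n - 16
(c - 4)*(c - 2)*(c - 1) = c^3 - 7*c^2 + 14*c - 8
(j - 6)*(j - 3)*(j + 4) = j^3 - 5*j^2 - 18*j + 72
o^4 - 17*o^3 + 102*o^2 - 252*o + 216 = (o - 6)^2*(o - 3)*(o - 2)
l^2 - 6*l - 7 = (l - 7)*(l + 1)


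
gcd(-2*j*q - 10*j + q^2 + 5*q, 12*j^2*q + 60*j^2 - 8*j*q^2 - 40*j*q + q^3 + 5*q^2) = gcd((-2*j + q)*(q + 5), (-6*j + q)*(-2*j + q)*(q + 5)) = -2*j*q - 10*j + q^2 + 5*q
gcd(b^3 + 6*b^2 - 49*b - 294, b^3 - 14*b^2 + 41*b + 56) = b - 7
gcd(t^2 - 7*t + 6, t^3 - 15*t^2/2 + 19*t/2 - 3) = t^2 - 7*t + 6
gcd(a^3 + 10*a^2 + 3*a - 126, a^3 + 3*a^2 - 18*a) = a^2 + 3*a - 18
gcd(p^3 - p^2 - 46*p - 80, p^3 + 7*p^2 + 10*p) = p^2 + 7*p + 10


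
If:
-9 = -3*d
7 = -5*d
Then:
No Solution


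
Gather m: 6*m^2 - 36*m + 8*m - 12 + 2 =6*m^2 - 28*m - 10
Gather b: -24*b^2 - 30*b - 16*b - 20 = -24*b^2 - 46*b - 20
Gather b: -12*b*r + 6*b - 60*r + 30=b*(6 - 12*r) - 60*r + 30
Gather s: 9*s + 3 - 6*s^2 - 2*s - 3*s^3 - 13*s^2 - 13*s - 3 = -3*s^3 - 19*s^2 - 6*s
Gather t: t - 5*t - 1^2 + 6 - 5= -4*t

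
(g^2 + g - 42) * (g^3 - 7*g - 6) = g^5 + g^4 - 49*g^3 - 13*g^2 + 288*g + 252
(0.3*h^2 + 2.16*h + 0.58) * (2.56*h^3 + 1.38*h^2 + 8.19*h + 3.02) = 0.768*h^5 + 5.9436*h^4 + 6.9226*h^3 + 19.3968*h^2 + 11.2734*h + 1.7516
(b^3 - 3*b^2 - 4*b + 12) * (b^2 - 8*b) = b^5 - 11*b^4 + 20*b^3 + 44*b^2 - 96*b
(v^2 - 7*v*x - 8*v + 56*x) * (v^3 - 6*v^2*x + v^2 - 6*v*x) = v^5 - 13*v^4*x - 7*v^4 + 42*v^3*x^2 + 91*v^3*x - 8*v^3 - 294*v^2*x^2 + 104*v^2*x - 336*v*x^2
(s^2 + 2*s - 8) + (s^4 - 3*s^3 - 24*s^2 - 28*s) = s^4 - 3*s^3 - 23*s^2 - 26*s - 8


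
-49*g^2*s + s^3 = s*(-7*g + s)*(7*g + s)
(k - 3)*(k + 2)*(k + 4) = k^3 + 3*k^2 - 10*k - 24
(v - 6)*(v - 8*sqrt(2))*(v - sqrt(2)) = v^3 - 9*sqrt(2)*v^2 - 6*v^2 + 16*v + 54*sqrt(2)*v - 96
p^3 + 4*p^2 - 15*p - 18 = (p - 3)*(p + 1)*(p + 6)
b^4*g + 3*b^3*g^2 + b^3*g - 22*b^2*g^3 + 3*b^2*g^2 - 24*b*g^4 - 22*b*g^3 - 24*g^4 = (b - 4*g)*(b + g)*(b + 6*g)*(b*g + g)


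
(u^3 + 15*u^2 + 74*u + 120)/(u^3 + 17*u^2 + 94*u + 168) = (u + 5)/(u + 7)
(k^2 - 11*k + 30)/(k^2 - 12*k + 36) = (k - 5)/(k - 6)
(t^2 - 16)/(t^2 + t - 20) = (t + 4)/(t + 5)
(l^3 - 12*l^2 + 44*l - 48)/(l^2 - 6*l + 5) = (l^3 - 12*l^2 + 44*l - 48)/(l^2 - 6*l + 5)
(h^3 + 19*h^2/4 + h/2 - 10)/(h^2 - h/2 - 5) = (4*h^2 + 11*h - 20)/(2*(2*h - 5))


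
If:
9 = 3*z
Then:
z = 3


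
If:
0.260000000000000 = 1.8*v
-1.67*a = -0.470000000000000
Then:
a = 0.28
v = 0.14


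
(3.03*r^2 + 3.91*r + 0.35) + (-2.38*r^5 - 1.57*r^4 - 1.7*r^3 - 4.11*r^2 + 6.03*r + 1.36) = -2.38*r^5 - 1.57*r^4 - 1.7*r^3 - 1.08*r^2 + 9.94*r + 1.71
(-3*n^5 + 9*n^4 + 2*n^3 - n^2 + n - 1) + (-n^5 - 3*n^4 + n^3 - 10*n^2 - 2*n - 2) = -4*n^5 + 6*n^4 + 3*n^3 - 11*n^2 - n - 3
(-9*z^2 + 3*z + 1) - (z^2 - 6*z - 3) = -10*z^2 + 9*z + 4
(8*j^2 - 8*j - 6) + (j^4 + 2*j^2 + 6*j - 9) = j^4 + 10*j^2 - 2*j - 15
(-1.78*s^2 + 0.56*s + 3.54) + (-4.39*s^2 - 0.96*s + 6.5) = -6.17*s^2 - 0.4*s + 10.04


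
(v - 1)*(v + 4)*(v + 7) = v^3 + 10*v^2 + 17*v - 28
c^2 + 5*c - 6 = (c - 1)*(c + 6)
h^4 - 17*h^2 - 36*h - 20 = (h - 5)*(h + 1)*(h + 2)^2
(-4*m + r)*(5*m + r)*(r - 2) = -20*m^2*r + 40*m^2 + m*r^2 - 2*m*r + r^3 - 2*r^2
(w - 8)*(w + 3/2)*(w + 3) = w^3 - 7*w^2/2 - 63*w/2 - 36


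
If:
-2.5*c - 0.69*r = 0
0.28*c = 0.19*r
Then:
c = 0.00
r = 0.00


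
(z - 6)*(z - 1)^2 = z^3 - 8*z^2 + 13*z - 6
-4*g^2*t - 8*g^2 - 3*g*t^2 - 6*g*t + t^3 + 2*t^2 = (-4*g + t)*(g + t)*(t + 2)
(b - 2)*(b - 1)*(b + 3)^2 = b^4 + 3*b^3 - 7*b^2 - 15*b + 18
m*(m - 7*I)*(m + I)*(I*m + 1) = I*m^4 + 7*m^3 + I*m^2 + 7*m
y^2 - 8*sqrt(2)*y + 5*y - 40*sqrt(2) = (y + 5)*(y - 8*sqrt(2))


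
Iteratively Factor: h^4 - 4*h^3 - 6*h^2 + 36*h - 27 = (h - 3)*(h^3 - h^2 - 9*h + 9) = (h - 3)^2*(h^2 + 2*h - 3) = (h - 3)^2*(h + 3)*(h - 1)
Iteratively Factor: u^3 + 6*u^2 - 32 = (u + 4)*(u^2 + 2*u - 8) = (u + 4)^2*(u - 2)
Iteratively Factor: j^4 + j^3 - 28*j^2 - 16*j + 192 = (j + 4)*(j^3 - 3*j^2 - 16*j + 48) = (j - 4)*(j + 4)*(j^2 + j - 12) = (j - 4)*(j - 3)*(j + 4)*(j + 4)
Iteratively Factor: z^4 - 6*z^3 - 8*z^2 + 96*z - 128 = (z - 2)*(z^3 - 4*z^2 - 16*z + 64) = (z - 2)*(z + 4)*(z^2 - 8*z + 16) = (z - 4)*(z - 2)*(z + 4)*(z - 4)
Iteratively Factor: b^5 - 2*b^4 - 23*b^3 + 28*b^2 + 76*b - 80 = (b + 4)*(b^4 - 6*b^3 + b^2 + 24*b - 20) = (b - 1)*(b + 4)*(b^3 - 5*b^2 - 4*b + 20) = (b - 5)*(b - 1)*(b + 4)*(b^2 - 4) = (b - 5)*(b - 1)*(b + 2)*(b + 4)*(b - 2)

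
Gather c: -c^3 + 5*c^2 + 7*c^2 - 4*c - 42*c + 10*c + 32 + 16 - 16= -c^3 + 12*c^2 - 36*c + 32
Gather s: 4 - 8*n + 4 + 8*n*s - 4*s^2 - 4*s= -8*n - 4*s^2 + s*(8*n - 4) + 8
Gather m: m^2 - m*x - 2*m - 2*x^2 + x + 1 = m^2 + m*(-x - 2) - 2*x^2 + x + 1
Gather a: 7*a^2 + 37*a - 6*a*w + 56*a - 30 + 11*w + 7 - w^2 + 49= 7*a^2 + a*(93 - 6*w) - w^2 + 11*w + 26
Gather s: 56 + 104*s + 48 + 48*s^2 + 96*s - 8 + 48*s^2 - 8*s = 96*s^2 + 192*s + 96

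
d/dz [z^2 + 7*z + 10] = 2*z + 7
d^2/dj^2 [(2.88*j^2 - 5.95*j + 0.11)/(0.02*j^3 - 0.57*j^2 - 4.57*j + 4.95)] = (0.002304*j^6 - 0.0142799999999998*j^5 + 1.9869*j^4 - 23.969938*j^3 + 55.97823*j^2 - 99.0736559999999*j - 122.846042)/(8.0e-6*j^9 - 0.000684*j^8 + 0.01401*j^7 + 0.133335*j^6 - 3.539865*j^5 - 33.602994*j^4 - 16.608313*j^3 + 268.24149*j^2 - 335.929275*j + 121.287375)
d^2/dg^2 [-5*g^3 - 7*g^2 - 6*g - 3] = -30*g - 14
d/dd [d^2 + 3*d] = 2*d + 3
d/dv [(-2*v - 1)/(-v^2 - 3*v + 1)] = (2*v^2 + 6*v - (2*v + 1)*(2*v + 3) - 2)/(v^2 + 3*v - 1)^2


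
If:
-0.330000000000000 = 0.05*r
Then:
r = -6.60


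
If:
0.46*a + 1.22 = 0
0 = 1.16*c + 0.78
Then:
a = -2.65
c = -0.67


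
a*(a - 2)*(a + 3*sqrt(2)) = a^3 - 2*a^2 + 3*sqrt(2)*a^2 - 6*sqrt(2)*a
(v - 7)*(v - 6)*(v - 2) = v^3 - 15*v^2 + 68*v - 84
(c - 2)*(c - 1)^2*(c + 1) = c^4 - 3*c^3 + c^2 + 3*c - 2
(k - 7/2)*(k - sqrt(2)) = k^2 - 7*k/2 - sqrt(2)*k + 7*sqrt(2)/2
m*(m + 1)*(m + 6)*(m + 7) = m^4 + 14*m^3 + 55*m^2 + 42*m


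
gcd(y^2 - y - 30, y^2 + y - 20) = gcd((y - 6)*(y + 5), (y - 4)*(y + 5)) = y + 5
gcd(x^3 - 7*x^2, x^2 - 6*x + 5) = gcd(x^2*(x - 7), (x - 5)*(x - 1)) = 1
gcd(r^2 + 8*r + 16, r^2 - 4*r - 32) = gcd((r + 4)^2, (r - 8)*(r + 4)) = r + 4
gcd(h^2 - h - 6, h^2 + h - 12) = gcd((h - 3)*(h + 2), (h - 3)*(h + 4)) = h - 3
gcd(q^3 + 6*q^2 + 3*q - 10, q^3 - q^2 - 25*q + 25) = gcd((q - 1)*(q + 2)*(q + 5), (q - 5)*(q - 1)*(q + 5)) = q^2 + 4*q - 5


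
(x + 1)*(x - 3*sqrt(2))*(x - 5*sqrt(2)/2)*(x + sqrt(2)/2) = x^4 - 5*sqrt(2)*x^3 + x^3 - 5*sqrt(2)*x^2 + 19*x^2/2 + 19*x/2 + 15*sqrt(2)*x/2 + 15*sqrt(2)/2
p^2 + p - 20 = (p - 4)*(p + 5)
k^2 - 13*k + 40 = (k - 8)*(k - 5)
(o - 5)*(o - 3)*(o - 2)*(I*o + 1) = I*o^4 + o^3 - 10*I*o^3 - 10*o^2 + 31*I*o^2 + 31*o - 30*I*o - 30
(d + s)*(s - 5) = d*s - 5*d + s^2 - 5*s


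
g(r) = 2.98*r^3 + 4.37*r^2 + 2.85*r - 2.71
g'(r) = 8.94*r^2 + 8.74*r + 2.85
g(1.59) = 24.85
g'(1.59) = 39.35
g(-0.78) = -3.69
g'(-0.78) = 1.47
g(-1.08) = -4.44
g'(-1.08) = 3.84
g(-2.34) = -23.63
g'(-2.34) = 31.35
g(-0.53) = -3.44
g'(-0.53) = 0.73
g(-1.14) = -4.69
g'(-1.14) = 4.50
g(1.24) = 13.23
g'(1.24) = 27.43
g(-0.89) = -3.89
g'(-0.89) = 2.15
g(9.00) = 2549.33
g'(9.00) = 805.65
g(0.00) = -2.71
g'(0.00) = 2.85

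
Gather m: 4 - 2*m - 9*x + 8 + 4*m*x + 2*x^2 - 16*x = m*(4*x - 2) + 2*x^2 - 25*x + 12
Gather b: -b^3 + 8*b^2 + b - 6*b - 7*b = -b^3 + 8*b^2 - 12*b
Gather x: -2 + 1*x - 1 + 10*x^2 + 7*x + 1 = 10*x^2 + 8*x - 2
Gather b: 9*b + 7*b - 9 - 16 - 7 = 16*b - 32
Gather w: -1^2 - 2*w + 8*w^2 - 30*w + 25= 8*w^2 - 32*w + 24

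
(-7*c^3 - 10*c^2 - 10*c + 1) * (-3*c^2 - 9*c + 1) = 21*c^5 + 93*c^4 + 113*c^3 + 77*c^2 - 19*c + 1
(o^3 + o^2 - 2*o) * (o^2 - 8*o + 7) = o^5 - 7*o^4 - 3*o^3 + 23*o^2 - 14*o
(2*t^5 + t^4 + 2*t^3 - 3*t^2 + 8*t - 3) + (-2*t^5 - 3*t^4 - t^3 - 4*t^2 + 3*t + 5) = -2*t^4 + t^3 - 7*t^2 + 11*t + 2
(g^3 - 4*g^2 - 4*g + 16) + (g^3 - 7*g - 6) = 2*g^3 - 4*g^2 - 11*g + 10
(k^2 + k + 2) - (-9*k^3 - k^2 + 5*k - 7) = 9*k^3 + 2*k^2 - 4*k + 9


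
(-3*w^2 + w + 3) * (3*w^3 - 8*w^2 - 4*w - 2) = -9*w^5 + 27*w^4 + 13*w^3 - 22*w^2 - 14*w - 6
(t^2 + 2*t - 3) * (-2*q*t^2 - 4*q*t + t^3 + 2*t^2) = -2*q*t^4 - 8*q*t^3 - 2*q*t^2 + 12*q*t + t^5 + 4*t^4 + t^3 - 6*t^2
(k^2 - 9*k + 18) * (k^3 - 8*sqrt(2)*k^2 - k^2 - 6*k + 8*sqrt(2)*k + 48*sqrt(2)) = k^5 - 8*sqrt(2)*k^4 - 10*k^4 + 21*k^3 + 80*sqrt(2)*k^3 - 168*sqrt(2)*k^2 + 36*k^2 - 288*sqrt(2)*k - 108*k + 864*sqrt(2)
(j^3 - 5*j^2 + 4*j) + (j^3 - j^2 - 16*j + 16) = 2*j^3 - 6*j^2 - 12*j + 16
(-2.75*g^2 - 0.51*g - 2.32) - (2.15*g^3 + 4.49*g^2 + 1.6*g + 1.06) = -2.15*g^3 - 7.24*g^2 - 2.11*g - 3.38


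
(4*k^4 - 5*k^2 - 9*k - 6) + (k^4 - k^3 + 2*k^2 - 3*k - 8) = 5*k^4 - k^3 - 3*k^2 - 12*k - 14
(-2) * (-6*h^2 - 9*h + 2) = 12*h^2 + 18*h - 4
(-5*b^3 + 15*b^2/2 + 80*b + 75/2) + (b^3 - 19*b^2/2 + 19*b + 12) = -4*b^3 - 2*b^2 + 99*b + 99/2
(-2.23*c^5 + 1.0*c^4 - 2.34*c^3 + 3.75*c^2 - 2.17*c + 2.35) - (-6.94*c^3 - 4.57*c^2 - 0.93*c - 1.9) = -2.23*c^5 + 1.0*c^4 + 4.6*c^3 + 8.32*c^2 - 1.24*c + 4.25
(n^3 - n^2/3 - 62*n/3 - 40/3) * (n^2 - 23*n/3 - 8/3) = n^5 - 8*n^4 - 187*n^3/9 + 146*n^2 + 472*n/3 + 320/9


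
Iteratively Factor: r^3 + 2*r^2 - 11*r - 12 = (r - 3)*(r^2 + 5*r + 4) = (r - 3)*(r + 4)*(r + 1)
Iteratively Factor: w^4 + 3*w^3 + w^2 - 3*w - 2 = (w + 1)*(w^3 + 2*w^2 - w - 2) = (w + 1)^2*(w^2 + w - 2) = (w + 1)^2*(w + 2)*(w - 1)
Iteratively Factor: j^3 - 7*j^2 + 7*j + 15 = (j + 1)*(j^2 - 8*j + 15) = (j - 5)*(j + 1)*(j - 3)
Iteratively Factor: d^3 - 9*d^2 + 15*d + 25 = (d + 1)*(d^2 - 10*d + 25) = (d - 5)*(d + 1)*(d - 5)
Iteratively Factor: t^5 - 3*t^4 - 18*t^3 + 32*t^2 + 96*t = (t + 3)*(t^4 - 6*t^3 + 32*t) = (t - 4)*(t + 3)*(t^3 - 2*t^2 - 8*t) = t*(t - 4)*(t + 3)*(t^2 - 2*t - 8) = t*(t - 4)*(t + 2)*(t + 3)*(t - 4)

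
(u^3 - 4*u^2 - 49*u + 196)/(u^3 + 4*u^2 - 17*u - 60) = (u^2 - 49)/(u^2 + 8*u + 15)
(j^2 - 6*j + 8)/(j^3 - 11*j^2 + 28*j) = (j - 2)/(j*(j - 7))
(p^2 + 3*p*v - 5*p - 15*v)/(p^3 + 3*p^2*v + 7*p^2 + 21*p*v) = (p - 5)/(p*(p + 7))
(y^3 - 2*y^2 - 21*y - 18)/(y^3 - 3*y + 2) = (y^3 - 2*y^2 - 21*y - 18)/(y^3 - 3*y + 2)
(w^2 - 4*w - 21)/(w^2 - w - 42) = (w + 3)/(w + 6)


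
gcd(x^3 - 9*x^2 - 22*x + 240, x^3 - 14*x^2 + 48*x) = x^2 - 14*x + 48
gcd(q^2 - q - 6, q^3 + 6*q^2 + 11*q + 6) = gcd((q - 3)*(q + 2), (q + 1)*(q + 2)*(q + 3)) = q + 2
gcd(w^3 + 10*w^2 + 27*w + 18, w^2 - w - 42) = w + 6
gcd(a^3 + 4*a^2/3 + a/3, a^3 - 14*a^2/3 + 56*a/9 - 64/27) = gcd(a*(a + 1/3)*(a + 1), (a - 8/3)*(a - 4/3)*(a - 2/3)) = 1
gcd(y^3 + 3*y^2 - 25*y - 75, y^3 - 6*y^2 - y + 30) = y - 5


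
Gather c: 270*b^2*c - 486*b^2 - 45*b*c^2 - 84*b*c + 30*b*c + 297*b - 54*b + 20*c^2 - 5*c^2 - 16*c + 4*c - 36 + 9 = -486*b^2 + 243*b + c^2*(15 - 45*b) + c*(270*b^2 - 54*b - 12) - 27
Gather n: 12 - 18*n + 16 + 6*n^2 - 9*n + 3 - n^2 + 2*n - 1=5*n^2 - 25*n + 30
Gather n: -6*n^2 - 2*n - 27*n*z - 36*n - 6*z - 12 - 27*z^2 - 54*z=-6*n^2 + n*(-27*z - 38) - 27*z^2 - 60*z - 12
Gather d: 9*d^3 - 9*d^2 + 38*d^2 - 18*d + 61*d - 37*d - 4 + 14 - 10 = 9*d^3 + 29*d^2 + 6*d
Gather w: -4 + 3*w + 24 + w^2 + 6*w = w^2 + 9*w + 20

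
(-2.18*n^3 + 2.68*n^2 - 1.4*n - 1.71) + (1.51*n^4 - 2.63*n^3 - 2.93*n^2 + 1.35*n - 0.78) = 1.51*n^4 - 4.81*n^3 - 0.25*n^2 - 0.0499999999999998*n - 2.49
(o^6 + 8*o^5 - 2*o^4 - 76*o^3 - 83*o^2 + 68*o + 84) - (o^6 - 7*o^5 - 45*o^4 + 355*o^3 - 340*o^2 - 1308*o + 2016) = 15*o^5 + 43*o^4 - 431*o^3 + 257*o^2 + 1376*o - 1932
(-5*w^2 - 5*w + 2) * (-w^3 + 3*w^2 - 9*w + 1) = 5*w^5 - 10*w^4 + 28*w^3 + 46*w^2 - 23*w + 2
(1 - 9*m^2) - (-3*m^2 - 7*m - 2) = -6*m^2 + 7*m + 3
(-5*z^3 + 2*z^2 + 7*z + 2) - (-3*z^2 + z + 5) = -5*z^3 + 5*z^2 + 6*z - 3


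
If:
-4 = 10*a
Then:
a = -2/5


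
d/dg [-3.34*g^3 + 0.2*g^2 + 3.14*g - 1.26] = -10.02*g^2 + 0.4*g + 3.14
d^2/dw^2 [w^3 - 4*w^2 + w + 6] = 6*w - 8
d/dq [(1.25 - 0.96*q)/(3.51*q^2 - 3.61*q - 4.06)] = (3.3696*q^2 - 8.775*q + 8.4101)/(12.3201*q^4 - 25.3422*q^3 - 15.4691*q^2 + 29.3132*q + 16.4836)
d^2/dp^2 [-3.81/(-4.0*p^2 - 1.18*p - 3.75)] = (-121.92*p^2 - 35.9664*p + 3.81*(8.0*p + 1.18)*(16.0*p + 2.36) - 114.3)/(4.0*p^2 + 1.18*p + 3.75)^3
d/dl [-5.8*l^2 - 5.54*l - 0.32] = -11.6*l - 5.54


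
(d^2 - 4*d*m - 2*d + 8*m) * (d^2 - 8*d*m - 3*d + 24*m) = d^4 - 12*d^3*m - 5*d^3 + 32*d^2*m^2 + 60*d^2*m + 6*d^2 - 160*d*m^2 - 72*d*m + 192*m^2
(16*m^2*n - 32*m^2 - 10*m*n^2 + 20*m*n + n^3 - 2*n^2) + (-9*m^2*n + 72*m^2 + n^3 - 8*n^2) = 7*m^2*n + 40*m^2 - 10*m*n^2 + 20*m*n + 2*n^3 - 10*n^2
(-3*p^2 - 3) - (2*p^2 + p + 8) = -5*p^2 - p - 11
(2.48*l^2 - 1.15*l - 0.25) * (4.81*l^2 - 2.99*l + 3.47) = 11.9288*l^4 - 12.9467*l^3 + 10.8416*l^2 - 3.243*l - 0.8675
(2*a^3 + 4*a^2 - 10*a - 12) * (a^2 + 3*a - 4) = 2*a^5 + 10*a^4 - 6*a^3 - 58*a^2 + 4*a + 48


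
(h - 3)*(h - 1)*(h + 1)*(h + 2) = h^4 - h^3 - 7*h^2 + h + 6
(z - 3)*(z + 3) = z^2 - 9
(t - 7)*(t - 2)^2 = t^3 - 11*t^2 + 32*t - 28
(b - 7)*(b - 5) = b^2 - 12*b + 35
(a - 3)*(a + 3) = a^2 - 9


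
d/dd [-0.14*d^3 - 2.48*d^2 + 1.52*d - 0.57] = -0.42*d^2 - 4.96*d + 1.52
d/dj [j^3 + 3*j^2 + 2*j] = 3*j^2 + 6*j + 2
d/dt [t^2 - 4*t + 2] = 2*t - 4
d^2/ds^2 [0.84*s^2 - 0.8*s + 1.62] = 1.68000000000000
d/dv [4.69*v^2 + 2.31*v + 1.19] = 9.38*v + 2.31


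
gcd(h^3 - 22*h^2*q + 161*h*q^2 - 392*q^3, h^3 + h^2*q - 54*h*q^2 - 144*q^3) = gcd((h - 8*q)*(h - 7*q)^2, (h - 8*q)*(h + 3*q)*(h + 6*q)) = -h + 8*q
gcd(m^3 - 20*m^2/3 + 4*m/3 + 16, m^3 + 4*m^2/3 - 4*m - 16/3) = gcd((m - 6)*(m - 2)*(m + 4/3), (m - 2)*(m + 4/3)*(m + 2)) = m^2 - 2*m/3 - 8/3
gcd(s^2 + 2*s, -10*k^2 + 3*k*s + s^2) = 1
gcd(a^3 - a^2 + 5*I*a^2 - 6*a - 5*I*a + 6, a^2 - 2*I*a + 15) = a + 3*I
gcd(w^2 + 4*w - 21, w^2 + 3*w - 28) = w + 7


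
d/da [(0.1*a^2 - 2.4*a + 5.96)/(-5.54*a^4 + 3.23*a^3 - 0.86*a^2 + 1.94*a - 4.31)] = (1.108*a^5 - 40.211*a^4 + 147.5776*a^3 - 59.6224*a^2 + 9.3892*a - 1.2184)/(30.6916*a^8 - 35.7884*a^7 + 19.9617*a^6 - 27.0508*a^5 + 61.0268*a^4 - 31.1794*a^3 + 11.1768*a^2 - 16.7228*a + 18.5761)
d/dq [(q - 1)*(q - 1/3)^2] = (3*q - 1)*(9*q - 7)/9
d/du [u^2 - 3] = 2*u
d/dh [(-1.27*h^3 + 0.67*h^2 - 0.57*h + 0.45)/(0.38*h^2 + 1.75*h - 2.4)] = (-0.4826*h^4 - 4.445*h^3 + 10.5331*h^2 - 3.558*h + 0.5805)/(0.1444*h^4 + 1.33*h^3 + 1.2385*h^2 - 8.4*h + 5.76)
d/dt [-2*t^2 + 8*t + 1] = 8 - 4*t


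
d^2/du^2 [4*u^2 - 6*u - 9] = 8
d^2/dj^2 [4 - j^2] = -2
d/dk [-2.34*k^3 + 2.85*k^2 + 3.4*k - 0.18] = -7.02*k^2 + 5.7*k + 3.4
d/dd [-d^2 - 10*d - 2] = -2*d - 10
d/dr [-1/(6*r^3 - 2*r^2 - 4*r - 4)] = (9*r^2/2 - r - 1)/(-3*r^3 + r^2 + 2*r + 2)^2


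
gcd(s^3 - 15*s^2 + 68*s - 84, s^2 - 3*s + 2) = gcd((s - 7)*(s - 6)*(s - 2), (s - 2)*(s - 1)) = s - 2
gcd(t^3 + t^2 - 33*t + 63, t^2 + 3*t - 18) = t - 3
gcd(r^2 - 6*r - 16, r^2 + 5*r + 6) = r + 2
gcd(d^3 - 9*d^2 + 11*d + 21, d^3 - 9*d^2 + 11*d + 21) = d^3 - 9*d^2 + 11*d + 21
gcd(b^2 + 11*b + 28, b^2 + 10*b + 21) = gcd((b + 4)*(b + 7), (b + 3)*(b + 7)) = b + 7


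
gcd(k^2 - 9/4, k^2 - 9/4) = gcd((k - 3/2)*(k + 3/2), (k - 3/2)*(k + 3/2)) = k^2 - 9/4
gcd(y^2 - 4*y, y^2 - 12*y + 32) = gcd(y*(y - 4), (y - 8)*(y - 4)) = y - 4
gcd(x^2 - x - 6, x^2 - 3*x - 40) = 1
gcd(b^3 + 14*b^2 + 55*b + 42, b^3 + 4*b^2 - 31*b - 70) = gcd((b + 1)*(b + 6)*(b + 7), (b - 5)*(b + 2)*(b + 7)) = b + 7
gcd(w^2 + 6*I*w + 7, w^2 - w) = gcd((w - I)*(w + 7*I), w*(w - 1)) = 1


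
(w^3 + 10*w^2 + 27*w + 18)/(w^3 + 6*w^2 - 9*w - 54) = (w + 1)/(w - 3)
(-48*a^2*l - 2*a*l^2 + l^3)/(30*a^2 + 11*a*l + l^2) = l*(-8*a + l)/(5*a + l)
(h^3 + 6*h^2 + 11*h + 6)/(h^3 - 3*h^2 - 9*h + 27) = (h^2 + 3*h + 2)/(h^2 - 6*h + 9)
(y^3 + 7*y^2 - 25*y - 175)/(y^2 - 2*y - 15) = (y^2 + 12*y + 35)/(y + 3)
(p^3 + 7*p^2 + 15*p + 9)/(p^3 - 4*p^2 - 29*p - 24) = (p + 3)/(p - 8)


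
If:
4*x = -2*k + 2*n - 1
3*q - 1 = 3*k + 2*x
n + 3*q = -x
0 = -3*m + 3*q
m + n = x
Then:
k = -1/2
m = -1/10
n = 1/5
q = -1/10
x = 1/10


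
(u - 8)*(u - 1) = u^2 - 9*u + 8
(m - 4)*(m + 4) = m^2 - 16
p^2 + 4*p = p*(p + 4)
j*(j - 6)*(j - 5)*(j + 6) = j^4 - 5*j^3 - 36*j^2 + 180*j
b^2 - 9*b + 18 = (b - 6)*(b - 3)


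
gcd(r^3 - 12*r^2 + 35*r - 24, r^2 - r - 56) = r - 8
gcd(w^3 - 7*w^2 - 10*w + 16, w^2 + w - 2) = w^2 + w - 2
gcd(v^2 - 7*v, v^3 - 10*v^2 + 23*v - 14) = v - 7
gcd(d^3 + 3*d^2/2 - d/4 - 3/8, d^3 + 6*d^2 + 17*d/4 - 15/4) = d^2 + d - 3/4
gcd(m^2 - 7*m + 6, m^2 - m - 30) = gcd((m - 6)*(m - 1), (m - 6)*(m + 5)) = m - 6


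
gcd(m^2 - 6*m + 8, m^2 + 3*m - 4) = 1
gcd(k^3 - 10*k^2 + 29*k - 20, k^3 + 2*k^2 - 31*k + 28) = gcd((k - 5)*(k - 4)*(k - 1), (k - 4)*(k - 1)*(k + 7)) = k^2 - 5*k + 4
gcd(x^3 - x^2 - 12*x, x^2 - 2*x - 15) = x + 3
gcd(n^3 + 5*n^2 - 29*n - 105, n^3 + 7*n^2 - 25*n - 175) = n^2 + 2*n - 35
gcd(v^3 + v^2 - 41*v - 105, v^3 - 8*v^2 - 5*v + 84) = v^2 - 4*v - 21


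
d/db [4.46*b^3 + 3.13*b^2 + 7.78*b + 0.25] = 13.38*b^2 + 6.26*b + 7.78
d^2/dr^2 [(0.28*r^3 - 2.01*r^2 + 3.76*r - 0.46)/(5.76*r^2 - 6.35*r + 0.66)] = (2.27373675443232e-13*r^4 + 122.911736*r^3 - 52.7637599999998*r^2 + 15.917472*r - 3.83402)/(191.102976*r^6 - 632.03328*r^5 + 762.464448*r^4 - 400.888835*r^3 + 87.365718*r^2 - 8.29818*r + 0.287496)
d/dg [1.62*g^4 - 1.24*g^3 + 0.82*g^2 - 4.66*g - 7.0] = 6.48*g^3 - 3.72*g^2 + 1.64*g - 4.66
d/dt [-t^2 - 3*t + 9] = -2*t - 3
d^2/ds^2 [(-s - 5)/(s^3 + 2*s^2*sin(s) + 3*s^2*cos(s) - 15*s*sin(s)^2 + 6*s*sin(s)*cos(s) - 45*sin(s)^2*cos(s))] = (-(s + 5)*(-12*s^2*sin(s) + 8*s^2*cos(s) + 12*s^2 + 16*s*sin(s) - 60*s*sin(2*s) + 24*s*cos(s) + 24*s*cos(2*s) + 45*sin(s) + 12*sin(2*s) - 135*sin(3*s) + 30*cos(2*s) - 30)^2 + 2*(s^3 + 2*s^2*sin(s) + 3*s^2*cos(s) - 15*s*sin(s)^2 + 3*s*sin(2*s) - 45*sin(s)^2*cos(s))*(-8*s^3*sin(s) - 12*s^3*cos(s) - 112*s^2*sin(s) - 48*s^2*sin(2*s) - 12*s^2*cos(s) - 120*s^2*cos(2*s) + 48*s^2 - 192*s*sin(s) - 480*s*sin(2*s) + 277*s*cos(s) - 504*s*cos(2*s) - 405*s*cos(3*s) + 120*s + 170*sin(s) - 576*sin(2*s) - 270*sin(3*s) + 345*cos(s) + 300*cos(2*s) - 2025*cos(3*s) - 60))/(8*(s - 3*sin(s))^3*(s + 5*sin(s))^3*(s + 3*cos(s))^3)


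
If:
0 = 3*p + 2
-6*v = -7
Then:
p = -2/3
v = 7/6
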